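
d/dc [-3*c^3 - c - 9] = -9*c^2 - 1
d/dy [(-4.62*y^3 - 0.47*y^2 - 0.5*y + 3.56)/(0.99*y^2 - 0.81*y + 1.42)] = (-4.5738*y^4 + 7.4844*y^3 - 18.8055*y^2 - 8.3836*y + 2.1736)/(0.9801*y^4 - 1.6038*y^3 + 3.4677*y^2 - 2.3004*y + 2.0164)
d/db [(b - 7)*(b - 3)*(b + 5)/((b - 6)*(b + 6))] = (b^4 - 79*b^2 + 150*b + 1044)/(b^4 - 72*b^2 + 1296)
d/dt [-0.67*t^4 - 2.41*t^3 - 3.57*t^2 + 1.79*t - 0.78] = -2.68*t^3 - 7.23*t^2 - 7.14*t + 1.79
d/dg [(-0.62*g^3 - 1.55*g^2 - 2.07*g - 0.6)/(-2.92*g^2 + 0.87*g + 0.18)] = (1.8104*g^4 - 1.0788*g^3 - 7.7277*g^2 - 4.062*g + 0.1494)/(8.5264*g^4 - 5.0808*g^3 - 0.2943*g^2 + 0.3132*g + 0.0324)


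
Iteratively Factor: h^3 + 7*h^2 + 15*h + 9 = (h + 3)*(h^2 + 4*h + 3) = (h + 3)^2*(h + 1)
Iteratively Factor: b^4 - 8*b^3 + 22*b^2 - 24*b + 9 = (b - 3)*(b^3 - 5*b^2 + 7*b - 3) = (b - 3)^2*(b^2 - 2*b + 1) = (b - 3)^2*(b - 1)*(b - 1)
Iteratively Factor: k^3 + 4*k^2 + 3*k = (k)*(k^2 + 4*k + 3) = k*(k + 3)*(k + 1)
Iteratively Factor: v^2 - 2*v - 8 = (v - 4)*(v + 2)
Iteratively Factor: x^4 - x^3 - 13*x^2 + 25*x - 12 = (x + 4)*(x^3 - 5*x^2 + 7*x - 3) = (x - 1)*(x + 4)*(x^2 - 4*x + 3) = (x - 1)^2*(x + 4)*(x - 3)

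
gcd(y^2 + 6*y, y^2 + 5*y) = y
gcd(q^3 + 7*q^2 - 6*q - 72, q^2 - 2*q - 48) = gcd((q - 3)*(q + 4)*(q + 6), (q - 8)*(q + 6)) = q + 6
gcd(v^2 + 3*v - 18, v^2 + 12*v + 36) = v + 6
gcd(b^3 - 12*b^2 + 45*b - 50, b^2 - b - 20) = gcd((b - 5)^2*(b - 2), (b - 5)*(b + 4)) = b - 5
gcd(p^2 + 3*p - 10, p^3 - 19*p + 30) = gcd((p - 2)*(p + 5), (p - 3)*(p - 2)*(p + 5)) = p^2 + 3*p - 10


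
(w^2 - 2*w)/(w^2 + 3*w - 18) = w*(w - 2)/(w^2 + 3*w - 18)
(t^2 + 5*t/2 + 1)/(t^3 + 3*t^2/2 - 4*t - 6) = (2*t + 1)/(2*t^2 - t - 6)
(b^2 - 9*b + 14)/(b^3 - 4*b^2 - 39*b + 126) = (b - 2)/(b^2 + 3*b - 18)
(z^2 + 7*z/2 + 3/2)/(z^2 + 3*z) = (z + 1/2)/z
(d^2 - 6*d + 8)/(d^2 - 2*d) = (d - 4)/d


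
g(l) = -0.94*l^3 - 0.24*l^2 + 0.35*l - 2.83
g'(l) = -2.82*l^2 - 0.48*l + 0.35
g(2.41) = -16.54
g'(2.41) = -17.19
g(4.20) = -75.24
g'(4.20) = -51.41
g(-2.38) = 7.65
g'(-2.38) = -14.48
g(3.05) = -30.67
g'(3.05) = -27.35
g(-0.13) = -2.88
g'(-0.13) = 0.36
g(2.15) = -12.53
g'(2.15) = -13.72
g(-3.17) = 23.59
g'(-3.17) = -26.47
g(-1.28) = -1.70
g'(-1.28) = -3.66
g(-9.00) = 659.84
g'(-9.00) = -223.75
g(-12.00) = 1582.73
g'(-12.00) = -399.97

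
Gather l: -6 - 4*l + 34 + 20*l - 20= 16*l + 8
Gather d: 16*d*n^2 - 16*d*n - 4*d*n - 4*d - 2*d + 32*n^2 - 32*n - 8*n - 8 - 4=d*(16*n^2 - 20*n - 6) + 32*n^2 - 40*n - 12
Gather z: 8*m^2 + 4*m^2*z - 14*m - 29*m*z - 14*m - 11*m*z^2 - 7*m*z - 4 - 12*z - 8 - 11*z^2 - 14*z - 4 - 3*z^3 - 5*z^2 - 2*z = 8*m^2 - 28*m - 3*z^3 + z^2*(-11*m - 16) + z*(4*m^2 - 36*m - 28) - 16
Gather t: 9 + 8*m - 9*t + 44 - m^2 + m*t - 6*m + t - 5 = -m^2 + 2*m + t*(m - 8) + 48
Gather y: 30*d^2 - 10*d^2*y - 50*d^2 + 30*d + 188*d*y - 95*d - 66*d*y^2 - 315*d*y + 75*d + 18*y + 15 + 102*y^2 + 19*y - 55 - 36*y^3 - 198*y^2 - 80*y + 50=-20*d^2 + 10*d - 36*y^3 + y^2*(-66*d - 96) + y*(-10*d^2 - 127*d - 43) + 10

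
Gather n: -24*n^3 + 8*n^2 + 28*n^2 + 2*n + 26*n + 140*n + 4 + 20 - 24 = -24*n^3 + 36*n^2 + 168*n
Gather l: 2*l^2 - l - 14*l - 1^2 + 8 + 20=2*l^2 - 15*l + 27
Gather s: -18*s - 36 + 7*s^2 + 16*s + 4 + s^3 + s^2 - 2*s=s^3 + 8*s^2 - 4*s - 32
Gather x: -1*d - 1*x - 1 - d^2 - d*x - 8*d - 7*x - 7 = -d^2 - 9*d + x*(-d - 8) - 8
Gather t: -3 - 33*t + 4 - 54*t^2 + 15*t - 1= -54*t^2 - 18*t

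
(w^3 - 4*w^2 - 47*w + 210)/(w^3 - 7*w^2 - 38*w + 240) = (w^2 + w - 42)/(w^2 - 2*w - 48)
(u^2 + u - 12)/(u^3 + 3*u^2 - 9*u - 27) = (u + 4)/(u^2 + 6*u + 9)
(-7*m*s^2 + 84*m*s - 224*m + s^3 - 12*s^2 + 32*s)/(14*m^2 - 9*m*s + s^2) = (s^2 - 12*s + 32)/(-2*m + s)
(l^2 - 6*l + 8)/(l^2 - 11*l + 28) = (l - 2)/(l - 7)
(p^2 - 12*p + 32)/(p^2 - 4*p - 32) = (p - 4)/(p + 4)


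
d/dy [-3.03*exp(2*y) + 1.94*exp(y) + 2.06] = (1.94 - 6.06*exp(y))*exp(y)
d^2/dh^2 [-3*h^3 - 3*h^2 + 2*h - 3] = -18*h - 6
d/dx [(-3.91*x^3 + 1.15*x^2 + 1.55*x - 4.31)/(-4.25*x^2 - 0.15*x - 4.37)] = (16.6175*x^4 + 1.173*x^3 + 57.6751*x^2 - 46.686*x - 7.42)/(18.0625*x^4 + 1.275*x^3 + 37.1675*x^2 + 1.311*x + 19.0969)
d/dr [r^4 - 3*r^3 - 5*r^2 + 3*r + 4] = 4*r^3 - 9*r^2 - 10*r + 3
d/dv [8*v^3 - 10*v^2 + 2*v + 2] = 24*v^2 - 20*v + 2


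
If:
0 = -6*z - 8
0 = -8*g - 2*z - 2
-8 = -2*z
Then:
No Solution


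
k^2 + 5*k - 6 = (k - 1)*(k + 6)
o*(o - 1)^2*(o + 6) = o^4 + 4*o^3 - 11*o^2 + 6*o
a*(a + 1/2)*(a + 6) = a^3 + 13*a^2/2 + 3*a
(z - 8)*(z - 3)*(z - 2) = z^3 - 13*z^2 + 46*z - 48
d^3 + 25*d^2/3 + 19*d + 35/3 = (d + 1)*(d + 7/3)*(d + 5)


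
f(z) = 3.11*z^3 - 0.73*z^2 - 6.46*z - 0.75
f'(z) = 9.33*z^2 - 1.46*z - 6.46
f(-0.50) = 1.91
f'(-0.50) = -3.40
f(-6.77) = -955.47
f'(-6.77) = 431.05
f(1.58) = -0.51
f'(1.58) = 14.52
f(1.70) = 1.44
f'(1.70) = 18.02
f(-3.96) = -179.74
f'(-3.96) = 145.63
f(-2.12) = -19.97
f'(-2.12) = 38.57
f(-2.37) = -30.94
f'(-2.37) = 49.41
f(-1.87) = -11.56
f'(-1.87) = 28.90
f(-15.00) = -10564.35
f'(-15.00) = 2114.69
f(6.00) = 605.97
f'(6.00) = 320.66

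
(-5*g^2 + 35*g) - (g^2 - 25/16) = -6*g^2 + 35*g + 25/16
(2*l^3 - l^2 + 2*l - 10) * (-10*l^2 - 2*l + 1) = -20*l^5 + 6*l^4 - 16*l^3 + 95*l^2 + 22*l - 10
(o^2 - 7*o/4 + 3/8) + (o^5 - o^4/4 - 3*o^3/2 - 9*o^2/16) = o^5 - o^4/4 - 3*o^3/2 + 7*o^2/16 - 7*o/4 + 3/8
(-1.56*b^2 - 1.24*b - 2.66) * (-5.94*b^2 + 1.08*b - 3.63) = 9.2664*b^4 + 5.6808*b^3 + 20.124*b^2 + 1.6284*b + 9.6558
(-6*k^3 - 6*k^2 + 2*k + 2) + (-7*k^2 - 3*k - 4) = -6*k^3 - 13*k^2 - k - 2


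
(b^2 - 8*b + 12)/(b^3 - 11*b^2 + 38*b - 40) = (b - 6)/(b^2 - 9*b + 20)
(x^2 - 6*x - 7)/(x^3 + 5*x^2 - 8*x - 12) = (x - 7)/(x^2 + 4*x - 12)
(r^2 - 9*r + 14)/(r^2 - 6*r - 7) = (r - 2)/(r + 1)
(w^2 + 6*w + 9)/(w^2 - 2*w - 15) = (w + 3)/(w - 5)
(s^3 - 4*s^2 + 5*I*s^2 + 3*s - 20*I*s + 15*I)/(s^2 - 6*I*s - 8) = (s^3 + s^2*(-4 + 5*I) + s*(3 - 20*I) + 15*I)/(s^2 - 6*I*s - 8)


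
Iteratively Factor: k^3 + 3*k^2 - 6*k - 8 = (k + 4)*(k^2 - k - 2) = (k + 1)*(k + 4)*(k - 2)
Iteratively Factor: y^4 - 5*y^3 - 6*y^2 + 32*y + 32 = (y - 4)*(y^3 - y^2 - 10*y - 8) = (y - 4)*(y + 1)*(y^2 - 2*y - 8) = (y - 4)*(y + 1)*(y + 2)*(y - 4)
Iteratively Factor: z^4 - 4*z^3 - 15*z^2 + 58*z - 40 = (z + 4)*(z^3 - 8*z^2 + 17*z - 10) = (z - 2)*(z + 4)*(z^2 - 6*z + 5) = (z - 5)*(z - 2)*(z + 4)*(z - 1)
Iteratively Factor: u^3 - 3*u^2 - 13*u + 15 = (u - 5)*(u^2 + 2*u - 3) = (u - 5)*(u + 3)*(u - 1)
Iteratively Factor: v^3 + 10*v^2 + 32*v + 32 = (v + 4)*(v^2 + 6*v + 8) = (v + 4)^2*(v + 2)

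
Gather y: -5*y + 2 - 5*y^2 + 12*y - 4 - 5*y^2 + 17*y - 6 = -10*y^2 + 24*y - 8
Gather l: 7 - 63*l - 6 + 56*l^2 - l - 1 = 56*l^2 - 64*l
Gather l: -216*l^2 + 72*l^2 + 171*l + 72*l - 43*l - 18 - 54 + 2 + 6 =-144*l^2 + 200*l - 64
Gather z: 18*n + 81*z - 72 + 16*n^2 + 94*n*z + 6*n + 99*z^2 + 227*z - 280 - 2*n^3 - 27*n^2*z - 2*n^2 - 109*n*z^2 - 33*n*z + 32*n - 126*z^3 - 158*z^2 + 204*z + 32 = -2*n^3 + 14*n^2 + 56*n - 126*z^3 + z^2*(-109*n - 59) + z*(-27*n^2 + 61*n + 512) - 320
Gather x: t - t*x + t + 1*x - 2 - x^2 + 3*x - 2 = 2*t - x^2 + x*(4 - t) - 4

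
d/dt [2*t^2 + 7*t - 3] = 4*t + 7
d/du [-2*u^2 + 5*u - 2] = 5 - 4*u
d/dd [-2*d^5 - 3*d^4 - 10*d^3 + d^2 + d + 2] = -10*d^4 - 12*d^3 - 30*d^2 + 2*d + 1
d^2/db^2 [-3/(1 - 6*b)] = 216/(6*b - 1)^3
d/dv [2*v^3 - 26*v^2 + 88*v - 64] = 6*v^2 - 52*v + 88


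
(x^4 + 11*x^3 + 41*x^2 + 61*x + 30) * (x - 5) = x^5 + 6*x^4 - 14*x^3 - 144*x^2 - 275*x - 150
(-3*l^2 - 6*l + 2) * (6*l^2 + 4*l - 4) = -18*l^4 - 48*l^3 + 32*l - 8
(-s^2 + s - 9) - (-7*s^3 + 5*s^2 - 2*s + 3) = 7*s^3 - 6*s^2 + 3*s - 12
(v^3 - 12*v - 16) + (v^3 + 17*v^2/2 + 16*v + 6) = 2*v^3 + 17*v^2/2 + 4*v - 10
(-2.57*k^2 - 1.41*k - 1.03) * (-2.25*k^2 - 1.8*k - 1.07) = 5.7825*k^4 + 7.7985*k^3 + 7.6054*k^2 + 3.3627*k + 1.1021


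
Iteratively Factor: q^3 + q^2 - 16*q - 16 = (q - 4)*(q^2 + 5*q + 4) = (q - 4)*(q + 1)*(q + 4)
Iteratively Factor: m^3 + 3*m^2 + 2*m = (m + 2)*(m^2 + m) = (m + 1)*(m + 2)*(m)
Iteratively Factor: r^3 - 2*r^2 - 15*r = (r)*(r^2 - 2*r - 15) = r*(r + 3)*(r - 5)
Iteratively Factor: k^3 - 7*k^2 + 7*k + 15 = (k - 3)*(k^2 - 4*k - 5) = (k - 3)*(k + 1)*(k - 5)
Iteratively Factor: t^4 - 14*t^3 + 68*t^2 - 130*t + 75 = (t - 1)*(t^3 - 13*t^2 + 55*t - 75) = (t - 5)*(t - 1)*(t^2 - 8*t + 15) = (t - 5)^2*(t - 1)*(t - 3)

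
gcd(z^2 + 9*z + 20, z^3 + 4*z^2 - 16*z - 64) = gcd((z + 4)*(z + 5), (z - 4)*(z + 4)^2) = z + 4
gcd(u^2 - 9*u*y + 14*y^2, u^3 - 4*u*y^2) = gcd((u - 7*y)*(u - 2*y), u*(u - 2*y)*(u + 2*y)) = -u + 2*y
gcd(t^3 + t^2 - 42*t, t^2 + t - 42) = t^2 + t - 42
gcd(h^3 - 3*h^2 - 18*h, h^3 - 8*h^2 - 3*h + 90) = h^2 - 3*h - 18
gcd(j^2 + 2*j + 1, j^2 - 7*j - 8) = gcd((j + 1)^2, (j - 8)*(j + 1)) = j + 1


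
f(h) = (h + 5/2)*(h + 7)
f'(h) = 2*h + 19/2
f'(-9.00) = -8.50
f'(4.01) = 17.52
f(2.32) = 44.92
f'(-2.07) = 5.36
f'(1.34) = 12.18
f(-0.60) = 12.16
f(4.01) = 71.68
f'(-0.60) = 8.30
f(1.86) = 38.63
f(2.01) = 40.64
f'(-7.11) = -4.72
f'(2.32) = 14.14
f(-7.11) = 0.51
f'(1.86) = 13.22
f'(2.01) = 13.52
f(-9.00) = 13.00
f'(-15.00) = -20.50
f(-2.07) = 2.12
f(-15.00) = 100.00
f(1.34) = 32.03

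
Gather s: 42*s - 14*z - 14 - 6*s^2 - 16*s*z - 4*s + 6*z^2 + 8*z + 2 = -6*s^2 + s*(38 - 16*z) + 6*z^2 - 6*z - 12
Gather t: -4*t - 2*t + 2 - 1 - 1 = -6*t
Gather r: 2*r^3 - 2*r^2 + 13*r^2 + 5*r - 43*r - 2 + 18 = 2*r^3 + 11*r^2 - 38*r + 16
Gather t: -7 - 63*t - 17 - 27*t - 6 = -90*t - 30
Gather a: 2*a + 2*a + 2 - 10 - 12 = 4*a - 20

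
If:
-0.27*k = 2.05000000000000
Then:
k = -7.59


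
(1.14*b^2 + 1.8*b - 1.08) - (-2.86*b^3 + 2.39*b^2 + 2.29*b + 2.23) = 2.86*b^3 - 1.25*b^2 - 0.49*b - 3.31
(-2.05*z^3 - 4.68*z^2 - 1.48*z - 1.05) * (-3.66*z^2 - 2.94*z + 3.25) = 7.503*z^5 + 23.1558*z^4 + 12.5135*z^3 - 7.0158*z^2 - 1.723*z - 3.4125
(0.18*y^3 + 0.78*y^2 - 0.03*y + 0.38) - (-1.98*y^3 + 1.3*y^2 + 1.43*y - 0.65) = 2.16*y^3 - 0.52*y^2 - 1.46*y + 1.03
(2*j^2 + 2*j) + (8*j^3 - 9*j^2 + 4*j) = 8*j^3 - 7*j^2 + 6*j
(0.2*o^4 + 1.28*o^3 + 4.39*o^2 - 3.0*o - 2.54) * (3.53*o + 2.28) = 0.706*o^5 + 4.9744*o^4 + 18.4151*o^3 - 0.580800000000002*o^2 - 15.8062*o - 5.7912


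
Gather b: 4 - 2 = 2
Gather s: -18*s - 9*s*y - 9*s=s*(-9*y - 27)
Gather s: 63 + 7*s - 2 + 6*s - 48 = 13*s + 13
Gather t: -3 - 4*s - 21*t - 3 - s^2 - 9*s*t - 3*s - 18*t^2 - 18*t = -s^2 - 7*s - 18*t^2 + t*(-9*s - 39) - 6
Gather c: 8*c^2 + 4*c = 8*c^2 + 4*c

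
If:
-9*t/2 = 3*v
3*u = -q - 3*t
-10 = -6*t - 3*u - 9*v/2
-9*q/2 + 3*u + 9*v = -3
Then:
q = 470/11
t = -464/33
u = -2/11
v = 232/11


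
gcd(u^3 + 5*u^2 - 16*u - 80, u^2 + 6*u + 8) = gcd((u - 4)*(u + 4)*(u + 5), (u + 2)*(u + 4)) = u + 4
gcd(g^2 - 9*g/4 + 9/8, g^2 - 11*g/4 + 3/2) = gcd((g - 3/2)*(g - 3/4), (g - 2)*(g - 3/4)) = g - 3/4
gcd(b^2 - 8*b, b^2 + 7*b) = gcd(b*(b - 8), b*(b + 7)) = b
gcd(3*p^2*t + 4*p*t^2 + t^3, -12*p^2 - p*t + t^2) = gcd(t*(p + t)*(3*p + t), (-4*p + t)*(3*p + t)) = 3*p + t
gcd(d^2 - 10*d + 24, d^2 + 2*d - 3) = 1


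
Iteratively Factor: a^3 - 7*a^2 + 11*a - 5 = (a - 5)*(a^2 - 2*a + 1) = (a - 5)*(a - 1)*(a - 1)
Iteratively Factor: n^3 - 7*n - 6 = (n + 1)*(n^2 - n - 6) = (n - 3)*(n + 1)*(n + 2)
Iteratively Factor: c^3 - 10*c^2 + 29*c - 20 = (c - 4)*(c^2 - 6*c + 5) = (c - 4)*(c - 1)*(c - 5)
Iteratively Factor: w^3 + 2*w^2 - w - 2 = (w - 1)*(w^2 + 3*w + 2) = (w - 1)*(w + 2)*(w + 1)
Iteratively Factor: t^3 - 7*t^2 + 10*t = (t - 5)*(t^2 - 2*t) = (t - 5)*(t - 2)*(t)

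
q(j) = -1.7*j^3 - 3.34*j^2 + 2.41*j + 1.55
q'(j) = -5.1*j^2 - 6.68*j + 2.41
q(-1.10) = -2.88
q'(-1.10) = 3.59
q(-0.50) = -0.28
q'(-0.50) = 4.48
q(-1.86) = -3.55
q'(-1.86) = -2.81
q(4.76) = -246.00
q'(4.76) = -144.94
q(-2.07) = -2.67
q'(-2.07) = -5.62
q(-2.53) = 1.60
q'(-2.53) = -13.33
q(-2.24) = -1.50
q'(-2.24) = -8.22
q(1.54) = -8.87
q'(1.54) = -19.97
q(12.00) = -3388.09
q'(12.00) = -812.15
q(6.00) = -471.43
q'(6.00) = -221.27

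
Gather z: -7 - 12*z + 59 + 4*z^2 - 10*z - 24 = 4*z^2 - 22*z + 28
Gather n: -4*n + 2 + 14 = 16 - 4*n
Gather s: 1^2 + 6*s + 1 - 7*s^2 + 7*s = -7*s^2 + 13*s + 2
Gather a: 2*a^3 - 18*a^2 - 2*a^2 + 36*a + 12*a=2*a^3 - 20*a^2 + 48*a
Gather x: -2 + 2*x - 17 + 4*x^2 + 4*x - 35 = 4*x^2 + 6*x - 54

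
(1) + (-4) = -3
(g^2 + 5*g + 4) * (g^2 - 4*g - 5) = g^4 + g^3 - 21*g^2 - 41*g - 20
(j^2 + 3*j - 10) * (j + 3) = j^3 + 6*j^2 - j - 30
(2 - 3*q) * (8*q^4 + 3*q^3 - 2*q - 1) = -24*q^5 + 7*q^4 + 6*q^3 + 6*q^2 - q - 2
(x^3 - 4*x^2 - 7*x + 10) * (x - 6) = x^4 - 10*x^3 + 17*x^2 + 52*x - 60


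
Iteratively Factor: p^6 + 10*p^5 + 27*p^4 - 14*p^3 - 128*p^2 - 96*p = (p + 3)*(p^5 + 7*p^4 + 6*p^3 - 32*p^2 - 32*p) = (p - 2)*(p + 3)*(p^4 + 9*p^3 + 24*p^2 + 16*p) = (p - 2)*(p + 3)*(p + 4)*(p^3 + 5*p^2 + 4*p) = (p - 2)*(p + 3)*(p + 4)^2*(p^2 + p) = (p - 2)*(p + 1)*(p + 3)*(p + 4)^2*(p)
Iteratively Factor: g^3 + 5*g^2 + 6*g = (g + 3)*(g^2 + 2*g) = g*(g + 3)*(g + 2)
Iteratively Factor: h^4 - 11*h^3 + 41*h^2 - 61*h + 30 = (h - 3)*(h^3 - 8*h^2 + 17*h - 10) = (h - 5)*(h - 3)*(h^2 - 3*h + 2) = (h - 5)*(h - 3)*(h - 2)*(h - 1)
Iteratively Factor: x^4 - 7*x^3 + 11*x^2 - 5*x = (x - 1)*(x^3 - 6*x^2 + 5*x) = x*(x - 1)*(x^2 - 6*x + 5) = x*(x - 1)^2*(x - 5)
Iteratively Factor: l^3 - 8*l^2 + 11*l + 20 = (l - 4)*(l^2 - 4*l - 5) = (l - 4)*(l + 1)*(l - 5)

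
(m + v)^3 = m^3 + 3*m^2*v + 3*m*v^2 + v^3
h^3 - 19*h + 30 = (h - 3)*(h - 2)*(h + 5)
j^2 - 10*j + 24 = (j - 6)*(j - 4)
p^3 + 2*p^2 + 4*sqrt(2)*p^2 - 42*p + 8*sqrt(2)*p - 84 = (p + 2)*(p - 3*sqrt(2))*(p + 7*sqrt(2))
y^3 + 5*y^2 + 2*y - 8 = (y - 1)*(y + 2)*(y + 4)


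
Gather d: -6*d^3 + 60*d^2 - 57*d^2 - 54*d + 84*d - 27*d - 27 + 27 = -6*d^3 + 3*d^2 + 3*d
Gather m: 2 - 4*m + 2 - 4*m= 4 - 8*m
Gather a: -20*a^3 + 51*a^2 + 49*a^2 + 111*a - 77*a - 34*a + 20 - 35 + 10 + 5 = -20*a^3 + 100*a^2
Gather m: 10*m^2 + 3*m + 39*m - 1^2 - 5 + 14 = 10*m^2 + 42*m + 8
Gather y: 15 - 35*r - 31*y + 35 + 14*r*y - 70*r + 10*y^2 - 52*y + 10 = -105*r + 10*y^2 + y*(14*r - 83) + 60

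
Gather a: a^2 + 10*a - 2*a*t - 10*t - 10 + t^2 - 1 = a^2 + a*(10 - 2*t) + t^2 - 10*t - 11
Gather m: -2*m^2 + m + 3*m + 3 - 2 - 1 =-2*m^2 + 4*m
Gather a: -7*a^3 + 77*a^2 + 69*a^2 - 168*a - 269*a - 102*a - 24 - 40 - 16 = -7*a^3 + 146*a^2 - 539*a - 80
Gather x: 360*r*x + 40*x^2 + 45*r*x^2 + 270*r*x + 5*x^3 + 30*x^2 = 630*r*x + 5*x^3 + x^2*(45*r + 70)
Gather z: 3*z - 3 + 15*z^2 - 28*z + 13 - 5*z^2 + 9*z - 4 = 10*z^2 - 16*z + 6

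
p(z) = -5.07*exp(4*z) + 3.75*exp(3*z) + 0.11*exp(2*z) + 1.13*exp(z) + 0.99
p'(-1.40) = 0.39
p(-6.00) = 0.99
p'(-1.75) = 0.24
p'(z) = -20.28*exp(4*z) + 11.25*exp(3*z) + 0.22*exp(2*z) + 1.13*exp(z)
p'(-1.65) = 0.28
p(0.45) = -13.17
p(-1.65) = 1.23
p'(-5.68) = 0.00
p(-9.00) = 0.99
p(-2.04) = 1.15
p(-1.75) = 1.20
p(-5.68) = 0.99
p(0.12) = -0.41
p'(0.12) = -15.10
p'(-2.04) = 0.17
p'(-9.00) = 0.00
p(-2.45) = 1.09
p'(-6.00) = 0.00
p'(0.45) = -76.98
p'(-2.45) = 0.11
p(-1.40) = 1.31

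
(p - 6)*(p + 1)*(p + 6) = p^3 + p^2 - 36*p - 36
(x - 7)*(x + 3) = x^2 - 4*x - 21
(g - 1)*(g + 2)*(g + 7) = g^3 + 8*g^2 + 5*g - 14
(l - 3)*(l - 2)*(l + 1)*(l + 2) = l^4 - 2*l^3 - 7*l^2 + 8*l + 12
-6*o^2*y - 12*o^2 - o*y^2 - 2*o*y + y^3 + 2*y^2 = (-3*o + y)*(2*o + y)*(y + 2)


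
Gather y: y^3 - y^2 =y^3 - y^2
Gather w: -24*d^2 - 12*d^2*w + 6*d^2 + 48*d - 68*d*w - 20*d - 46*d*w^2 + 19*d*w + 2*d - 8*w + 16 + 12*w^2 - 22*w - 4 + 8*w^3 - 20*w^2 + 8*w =-18*d^2 + 30*d + 8*w^3 + w^2*(-46*d - 8) + w*(-12*d^2 - 49*d - 22) + 12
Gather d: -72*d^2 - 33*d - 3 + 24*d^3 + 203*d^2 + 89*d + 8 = 24*d^3 + 131*d^2 + 56*d + 5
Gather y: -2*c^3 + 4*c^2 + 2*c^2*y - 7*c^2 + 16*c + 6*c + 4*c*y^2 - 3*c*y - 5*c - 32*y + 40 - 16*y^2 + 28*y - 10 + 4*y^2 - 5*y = -2*c^3 - 3*c^2 + 17*c + y^2*(4*c - 12) + y*(2*c^2 - 3*c - 9) + 30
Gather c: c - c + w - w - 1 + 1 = 0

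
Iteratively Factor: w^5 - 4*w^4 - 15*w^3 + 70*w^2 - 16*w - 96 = (w + 4)*(w^4 - 8*w^3 + 17*w^2 + 2*w - 24) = (w + 1)*(w + 4)*(w^3 - 9*w^2 + 26*w - 24) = (w - 3)*(w + 1)*(w + 4)*(w^2 - 6*w + 8) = (w - 4)*(w - 3)*(w + 1)*(w + 4)*(w - 2)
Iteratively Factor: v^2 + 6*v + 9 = (v + 3)*(v + 3)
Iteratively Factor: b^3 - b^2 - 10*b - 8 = (b + 2)*(b^2 - 3*b - 4) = (b + 1)*(b + 2)*(b - 4)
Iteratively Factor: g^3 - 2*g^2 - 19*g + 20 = (g + 4)*(g^2 - 6*g + 5) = (g - 5)*(g + 4)*(g - 1)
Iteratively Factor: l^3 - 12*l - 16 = (l + 2)*(l^2 - 2*l - 8) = (l - 4)*(l + 2)*(l + 2)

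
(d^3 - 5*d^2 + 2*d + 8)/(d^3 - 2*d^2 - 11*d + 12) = (d^2 - d - 2)/(d^2 + 2*d - 3)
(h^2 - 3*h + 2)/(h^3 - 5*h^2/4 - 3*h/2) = 4*(h - 1)/(h*(4*h + 3))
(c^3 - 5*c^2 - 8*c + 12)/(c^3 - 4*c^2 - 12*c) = (c - 1)/c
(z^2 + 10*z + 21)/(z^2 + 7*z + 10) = (z^2 + 10*z + 21)/(z^2 + 7*z + 10)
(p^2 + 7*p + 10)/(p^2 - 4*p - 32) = (p^2 + 7*p + 10)/(p^2 - 4*p - 32)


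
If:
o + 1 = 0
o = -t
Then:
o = -1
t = 1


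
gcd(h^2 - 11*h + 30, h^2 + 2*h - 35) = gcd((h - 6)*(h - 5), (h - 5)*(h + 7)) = h - 5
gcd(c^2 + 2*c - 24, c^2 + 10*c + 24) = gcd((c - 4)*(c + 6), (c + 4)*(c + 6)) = c + 6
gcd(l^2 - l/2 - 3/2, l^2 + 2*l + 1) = l + 1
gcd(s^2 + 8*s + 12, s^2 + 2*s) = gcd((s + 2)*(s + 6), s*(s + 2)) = s + 2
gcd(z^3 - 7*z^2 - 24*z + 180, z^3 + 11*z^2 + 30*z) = z + 5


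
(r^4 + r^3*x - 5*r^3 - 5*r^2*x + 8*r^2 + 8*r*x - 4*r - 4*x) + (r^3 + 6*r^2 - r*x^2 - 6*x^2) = r^4 + r^3*x - 4*r^3 - 5*r^2*x + 14*r^2 - r*x^2 + 8*r*x - 4*r - 6*x^2 - 4*x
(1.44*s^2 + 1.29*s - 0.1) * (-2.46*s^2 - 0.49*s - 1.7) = -3.5424*s^4 - 3.879*s^3 - 2.8341*s^2 - 2.144*s + 0.17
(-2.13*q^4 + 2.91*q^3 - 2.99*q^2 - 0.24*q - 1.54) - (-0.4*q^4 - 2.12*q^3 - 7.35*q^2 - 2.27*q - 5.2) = -1.73*q^4 + 5.03*q^3 + 4.36*q^2 + 2.03*q + 3.66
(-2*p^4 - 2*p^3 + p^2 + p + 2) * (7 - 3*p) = 6*p^5 - 8*p^4 - 17*p^3 + 4*p^2 + p + 14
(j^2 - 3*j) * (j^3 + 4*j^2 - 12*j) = j^5 + j^4 - 24*j^3 + 36*j^2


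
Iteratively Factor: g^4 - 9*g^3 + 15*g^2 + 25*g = (g - 5)*(g^3 - 4*g^2 - 5*g) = (g - 5)^2*(g^2 + g) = g*(g - 5)^2*(g + 1)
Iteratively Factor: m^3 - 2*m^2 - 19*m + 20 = (m - 5)*(m^2 + 3*m - 4) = (m - 5)*(m - 1)*(m + 4)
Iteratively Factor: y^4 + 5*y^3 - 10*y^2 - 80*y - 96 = (y + 2)*(y^3 + 3*y^2 - 16*y - 48) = (y + 2)*(y + 4)*(y^2 - y - 12) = (y + 2)*(y + 3)*(y + 4)*(y - 4)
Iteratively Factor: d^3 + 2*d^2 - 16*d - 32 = (d + 2)*(d^2 - 16) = (d + 2)*(d + 4)*(d - 4)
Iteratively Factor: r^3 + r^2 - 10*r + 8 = (r + 4)*(r^2 - 3*r + 2) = (r - 2)*(r + 4)*(r - 1)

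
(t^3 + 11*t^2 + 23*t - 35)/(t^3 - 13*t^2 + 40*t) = (t^3 + 11*t^2 + 23*t - 35)/(t*(t^2 - 13*t + 40))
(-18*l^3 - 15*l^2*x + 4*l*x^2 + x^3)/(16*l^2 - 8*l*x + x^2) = (-18*l^3 - 15*l^2*x + 4*l*x^2 + x^3)/(16*l^2 - 8*l*x + x^2)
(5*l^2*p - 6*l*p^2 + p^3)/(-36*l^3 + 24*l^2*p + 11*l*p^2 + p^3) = p*(-5*l + p)/(36*l^2 + 12*l*p + p^2)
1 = 1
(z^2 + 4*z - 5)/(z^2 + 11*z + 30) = (z - 1)/(z + 6)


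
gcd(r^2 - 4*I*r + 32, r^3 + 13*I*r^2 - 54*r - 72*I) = r + 4*I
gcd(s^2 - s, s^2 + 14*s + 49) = 1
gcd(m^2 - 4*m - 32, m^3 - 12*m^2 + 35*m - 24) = m - 8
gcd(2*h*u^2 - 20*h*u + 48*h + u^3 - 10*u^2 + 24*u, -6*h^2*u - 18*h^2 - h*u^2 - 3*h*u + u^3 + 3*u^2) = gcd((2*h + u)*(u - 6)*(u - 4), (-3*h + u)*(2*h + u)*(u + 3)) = 2*h + u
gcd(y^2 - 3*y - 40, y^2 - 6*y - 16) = y - 8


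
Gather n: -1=-1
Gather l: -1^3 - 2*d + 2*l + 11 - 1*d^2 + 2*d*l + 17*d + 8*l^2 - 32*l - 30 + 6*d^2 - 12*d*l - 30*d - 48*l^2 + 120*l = 5*d^2 - 15*d - 40*l^2 + l*(90 - 10*d) - 20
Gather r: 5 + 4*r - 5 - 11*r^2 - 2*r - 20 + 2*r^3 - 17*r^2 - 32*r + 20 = 2*r^3 - 28*r^2 - 30*r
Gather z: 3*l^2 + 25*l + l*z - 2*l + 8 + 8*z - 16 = 3*l^2 + 23*l + z*(l + 8) - 8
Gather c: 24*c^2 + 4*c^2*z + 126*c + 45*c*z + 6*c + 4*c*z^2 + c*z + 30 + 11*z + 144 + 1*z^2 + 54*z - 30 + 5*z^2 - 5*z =c^2*(4*z + 24) + c*(4*z^2 + 46*z + 132) + 6*z^2 + 60*z + 144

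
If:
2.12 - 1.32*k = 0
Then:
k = 1.61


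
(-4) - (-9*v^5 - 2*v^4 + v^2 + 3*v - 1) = 9*v^5 + 2*v^4 - v^2 - 3*v - 3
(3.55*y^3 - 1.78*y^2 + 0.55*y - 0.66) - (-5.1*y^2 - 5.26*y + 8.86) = 3.55*y^3 + 3.32*y^2 + 5.81*y - 9.52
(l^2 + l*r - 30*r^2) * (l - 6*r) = l^3 - 5*l^2*r - 36*l*r^2 + 180*r^3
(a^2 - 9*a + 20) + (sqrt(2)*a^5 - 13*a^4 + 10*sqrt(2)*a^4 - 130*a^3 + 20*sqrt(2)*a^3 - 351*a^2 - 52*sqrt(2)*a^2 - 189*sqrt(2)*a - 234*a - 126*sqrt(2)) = sqrt(2)*a^5 - 13*a^4 + 10*sqrt(2)*a^4 - 130*a^3 + 20*sqrt(2)*a^3 - 350*a^2 - 52*sqrt(2)*a^2 - 189*sqrt(2)*a - 243*a - 126*sqrt(2) + 20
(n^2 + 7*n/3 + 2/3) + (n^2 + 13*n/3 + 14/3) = 2*n^2 + 20*n/3 + 16/3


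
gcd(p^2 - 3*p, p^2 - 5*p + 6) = p - 3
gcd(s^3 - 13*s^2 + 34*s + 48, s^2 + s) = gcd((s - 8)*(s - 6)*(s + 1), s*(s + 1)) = s + 1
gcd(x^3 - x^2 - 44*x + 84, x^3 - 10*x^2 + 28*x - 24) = x^2 - 8*x + 12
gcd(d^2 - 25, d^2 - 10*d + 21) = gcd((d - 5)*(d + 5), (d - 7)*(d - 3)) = 1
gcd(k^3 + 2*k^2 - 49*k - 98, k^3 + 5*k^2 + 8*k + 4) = k + 2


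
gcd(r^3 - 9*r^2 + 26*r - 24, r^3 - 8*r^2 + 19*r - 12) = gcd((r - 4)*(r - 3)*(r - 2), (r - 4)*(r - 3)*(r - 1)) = r^2 - 7*r + 12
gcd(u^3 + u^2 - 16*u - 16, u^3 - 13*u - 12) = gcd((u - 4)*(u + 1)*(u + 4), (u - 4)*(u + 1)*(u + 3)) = u^2 - 3*u - 4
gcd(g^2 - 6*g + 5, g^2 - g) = g - 1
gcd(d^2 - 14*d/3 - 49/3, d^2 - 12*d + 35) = d - 7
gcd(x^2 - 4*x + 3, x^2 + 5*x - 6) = x - 1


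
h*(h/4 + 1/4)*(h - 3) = h^3/4 - h^2/2 - 3*h/4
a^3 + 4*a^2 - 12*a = a*(a - 2)*(a + 6)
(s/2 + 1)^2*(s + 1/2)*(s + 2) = s^4/4 + 13*s^3/8 + 15*s^2/4 + 7*s/2 + 1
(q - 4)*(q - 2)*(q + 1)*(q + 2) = q^4 - 3*q^3 - 8*q^2 + 12*q + 16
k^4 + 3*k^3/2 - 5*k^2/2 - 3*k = k*(k - 3/2)*(k + 1)*(k + 2)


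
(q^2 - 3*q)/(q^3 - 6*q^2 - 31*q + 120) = q/(q^2 - 3*q - 40)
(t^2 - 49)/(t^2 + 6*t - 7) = (t - 7)/(t - 1)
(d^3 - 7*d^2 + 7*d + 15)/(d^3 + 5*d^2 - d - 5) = (d^2 - 8*d + 15)/(d^2 + 4*d - 5)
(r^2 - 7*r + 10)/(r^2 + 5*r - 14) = (r - 5)/(r + 7)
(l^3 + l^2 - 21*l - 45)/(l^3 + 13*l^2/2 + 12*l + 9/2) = 2*(l - 5)/(2*l + 1)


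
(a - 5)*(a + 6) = a^2 + a - 30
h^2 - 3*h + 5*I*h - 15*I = (h - 3)*(h + 5*I)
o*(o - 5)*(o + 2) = o^3 - 3*o^2 - 10*o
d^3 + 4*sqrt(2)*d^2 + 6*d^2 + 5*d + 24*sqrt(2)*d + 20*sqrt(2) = (d + 1)*(d + 5)*(d + 4*sqrt(2))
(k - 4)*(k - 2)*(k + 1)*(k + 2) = k^4 - 3*k^3 - 8*k^2 + 12*k + 16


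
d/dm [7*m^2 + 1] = 14*m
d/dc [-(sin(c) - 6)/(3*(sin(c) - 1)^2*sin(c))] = 2*(cos(c) - 9/tan(c) + 3*cos(c)/sin(c)^2)/(3*(sin(c) - 1)^3)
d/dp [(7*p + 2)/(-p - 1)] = -5/(p + 1)^2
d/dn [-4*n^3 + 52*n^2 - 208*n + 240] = -12*n^2 + 104*n - 208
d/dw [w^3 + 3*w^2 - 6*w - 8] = 3*w^2 + 6*w - 6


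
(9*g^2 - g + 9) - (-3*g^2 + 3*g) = 12*g^2 - 4*g + 9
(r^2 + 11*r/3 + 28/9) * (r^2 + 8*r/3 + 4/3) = r^4 + 19*r^3/3 + 128*r^2/9 + 356*r/27 + 112/27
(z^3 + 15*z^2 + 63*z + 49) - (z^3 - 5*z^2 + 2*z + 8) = 20*z^2 + 61*z + 41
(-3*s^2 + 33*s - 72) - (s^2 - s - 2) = -4*s^2 + 34*s - 70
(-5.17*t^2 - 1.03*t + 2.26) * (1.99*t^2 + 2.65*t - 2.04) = -10.2883*t^4 - 15.7502*t^3 + 12.3147*t^2 + 8.0902*t - 4.6104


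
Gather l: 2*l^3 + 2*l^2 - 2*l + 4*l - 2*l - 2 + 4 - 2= 2*l^3 + 2*l^2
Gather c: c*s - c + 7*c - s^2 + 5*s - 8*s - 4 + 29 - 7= c*(s + 6) - s^2 - 3*s + 18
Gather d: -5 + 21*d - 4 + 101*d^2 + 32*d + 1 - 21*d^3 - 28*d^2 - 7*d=-21*d^3 + 73*d^2 + 46*d - 8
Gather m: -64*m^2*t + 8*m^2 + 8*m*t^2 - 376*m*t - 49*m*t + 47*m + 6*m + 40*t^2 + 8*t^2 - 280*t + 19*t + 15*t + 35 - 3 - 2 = m^2*(8 - 64*t) + m*(8*t^2 - 425*t + 53) + 48*t^2 - 246*t + 30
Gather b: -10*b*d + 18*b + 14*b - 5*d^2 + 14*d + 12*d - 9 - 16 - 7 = b*(32 - 10*d) - 5*d^2 + 26*d - 32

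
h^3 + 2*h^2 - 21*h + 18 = (h - 3)*(h - 1)*(h + 6)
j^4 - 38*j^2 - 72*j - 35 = (j - 7)*(j + 1)^2*(j + 5)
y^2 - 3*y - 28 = (y - 7)*(y + 4)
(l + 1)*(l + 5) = l^2 + 6*l + 5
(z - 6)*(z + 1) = z^2 - 5*z - 6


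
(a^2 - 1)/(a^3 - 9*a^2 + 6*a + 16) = (a - 1)/(a^2 - 10*a + 16)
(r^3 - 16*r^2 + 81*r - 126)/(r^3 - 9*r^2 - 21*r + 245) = (r^2 - 9*r + 18)/(r^2 - 2*r - 35)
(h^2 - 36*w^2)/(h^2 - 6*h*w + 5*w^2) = (h^2 - 36*w^2)/(h^2 - 6*h*w + 5*w^2)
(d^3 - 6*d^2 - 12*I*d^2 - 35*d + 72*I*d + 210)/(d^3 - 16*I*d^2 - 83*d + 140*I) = (d - 6)/(d - 4*I)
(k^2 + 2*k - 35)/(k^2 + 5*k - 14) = (k - 5)/(k - 2)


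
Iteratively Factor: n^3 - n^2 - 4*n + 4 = (n + 2)*(n^2 - 3*n + 2) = (n - 1)*(n + 2)*(n - 2)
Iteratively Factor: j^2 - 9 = (j + 3)*(j - 3)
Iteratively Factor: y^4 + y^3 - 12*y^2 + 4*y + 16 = (y - 2)*(y^3 + 3*y^2 - 6*y - 8) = (y - 2)^2*(y^2 + 5*y + 4) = (y - 2)^2*(y + 1)*(y + 4)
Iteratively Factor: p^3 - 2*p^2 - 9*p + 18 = (p + 3)*(p^2 - 5*p + 6) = (p - 3)*(p + 3)*(p - 2)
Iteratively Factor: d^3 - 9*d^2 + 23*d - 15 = (d - 5)*(d^2 - 4*d + 3) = (d - 5)*(d - 1)*(d - 3)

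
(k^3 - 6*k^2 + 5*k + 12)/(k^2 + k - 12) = (k^2 - 3*k - 4)/(k + 4)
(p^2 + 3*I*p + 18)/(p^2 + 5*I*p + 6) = (p - 3*I)/(p - I)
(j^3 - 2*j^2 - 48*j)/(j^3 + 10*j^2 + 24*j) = (j - 8)/(j + 4)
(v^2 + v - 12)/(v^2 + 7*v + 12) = (v - 3)/(v + 3)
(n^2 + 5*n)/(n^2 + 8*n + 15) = n/(n + 3)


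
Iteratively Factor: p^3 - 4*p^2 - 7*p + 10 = (p + 2)*(p^2 - 6*p + 5) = (p - 5)*(p + 2)*(p - 1)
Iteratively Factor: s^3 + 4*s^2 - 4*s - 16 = (s - 2)*(s^2 + 6*s + 8) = (s - 2)*(s + 4)*(s + 2)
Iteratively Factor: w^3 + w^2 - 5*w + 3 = (w - 1)*(w^2 + 2*w - 3) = (w - 1)^2*(w + 3)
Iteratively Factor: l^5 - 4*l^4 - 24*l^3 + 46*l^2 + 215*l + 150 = (l + 2)*(l^4 - 6*l^3 - 12*l^2 + 70*l + 75) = (l - 5)*(l + 2)*(l^3 - l^2 - 17*l - 15) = (l - 5)^2*(l + 2)*(l^2 + 4*l + 3) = (l - 5)^2*(l + 2)*(l + 3)*(l + 1)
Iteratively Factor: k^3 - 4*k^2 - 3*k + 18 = (k - 3)*(k^2 - k - 6) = (k - 3)*(k + 2)*(k - 3)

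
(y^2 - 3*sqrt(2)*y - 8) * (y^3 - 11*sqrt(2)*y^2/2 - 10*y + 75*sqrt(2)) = y^5 - 17*sqrt(2)*y^4/2 + 15*y^3 + 149*sqrt(2)*y^2 - 370*y - 600*sqrt(2)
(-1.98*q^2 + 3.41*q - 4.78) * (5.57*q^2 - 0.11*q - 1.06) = -11.0286*q^4 + 19.2115*q^3 - 24.9009*q^2 - 3.0888*q + 5.0668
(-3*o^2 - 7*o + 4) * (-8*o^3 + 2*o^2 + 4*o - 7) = 24*o^5 + 50*o^4 - 58*o^3 + o^2 + 65*o - 28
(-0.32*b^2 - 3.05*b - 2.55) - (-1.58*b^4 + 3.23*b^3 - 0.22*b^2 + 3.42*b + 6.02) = 1.58*b^4 - 3.23*b^3 - 0.1*b^2 - 6.47*b - 8.57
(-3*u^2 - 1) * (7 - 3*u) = 9*u^3 - 21*u^2 + 3*u - 7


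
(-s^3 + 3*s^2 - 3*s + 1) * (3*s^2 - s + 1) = -3*s^5 + 10*s^4 - 13*s^3 + 9*s^2 - 4*s + 1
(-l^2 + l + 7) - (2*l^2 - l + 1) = -3*l^2 + 2*l + 6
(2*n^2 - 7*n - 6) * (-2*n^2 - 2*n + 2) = -4*n^4 + 10*n^3 + 30*n^2 - 2*n - 12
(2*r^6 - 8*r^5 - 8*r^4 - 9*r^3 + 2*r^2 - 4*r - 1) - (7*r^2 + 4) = 2*r^6 - 8*r^5 - 8*r^4 - 9*r^3 - 5*r^2 - 4*r - 5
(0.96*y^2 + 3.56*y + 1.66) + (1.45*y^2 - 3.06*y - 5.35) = 2.41*y^2 + 0.5*y - 3.69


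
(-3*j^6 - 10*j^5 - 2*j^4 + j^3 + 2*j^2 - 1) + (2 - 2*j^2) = -3*j^6 - 10*j^5 - 2*j^4 + j^3 + 1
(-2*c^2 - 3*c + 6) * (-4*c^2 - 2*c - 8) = 8*c^4 + 16*c^3 - 2*c^2 + 12*c - 48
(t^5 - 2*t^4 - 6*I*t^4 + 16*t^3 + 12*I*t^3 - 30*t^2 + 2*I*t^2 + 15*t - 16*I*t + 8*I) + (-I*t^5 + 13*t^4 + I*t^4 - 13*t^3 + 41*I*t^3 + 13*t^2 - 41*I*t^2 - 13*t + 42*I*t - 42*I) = t^5 - I*t^5 + 11*t^4 - 5*I*t^4 + 3*t^3 + 53*I*t^3 - 17*t^2 - 39*I*t^2 + 2*t + 26*I*t - 34*I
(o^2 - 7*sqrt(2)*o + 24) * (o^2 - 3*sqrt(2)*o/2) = o^4 - 17*sqrt(2)*o^3/2 + 45*o^2 - 36*sqrt(2)*o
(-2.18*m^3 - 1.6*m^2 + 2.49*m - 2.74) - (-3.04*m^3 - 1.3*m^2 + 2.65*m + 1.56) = 0.86*m^3 - 0.3*m^2 - 0.16*m - 4.3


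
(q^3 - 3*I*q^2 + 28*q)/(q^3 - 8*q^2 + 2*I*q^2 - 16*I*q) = (q^2 - 3*I*q + 28)/(q^2 + 2*q*(-4 + I) - 16*I)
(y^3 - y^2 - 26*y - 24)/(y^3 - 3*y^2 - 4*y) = (y^2 - 2*y - 24)/(y*(y - 4))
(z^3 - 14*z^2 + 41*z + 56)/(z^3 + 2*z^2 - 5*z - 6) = (z^2 - 15*z + 56)/(z^2 + z - 6)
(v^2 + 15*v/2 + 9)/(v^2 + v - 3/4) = 2*(v + 6)/(2*v - 1)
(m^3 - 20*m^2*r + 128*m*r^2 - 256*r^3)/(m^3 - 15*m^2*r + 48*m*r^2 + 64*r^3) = (m - 4*r)/(m + r)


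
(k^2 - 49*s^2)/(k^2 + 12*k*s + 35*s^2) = (k - 7*s)/(k + 5*s)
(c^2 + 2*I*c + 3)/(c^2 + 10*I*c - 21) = (c - I)/(c + 7*I)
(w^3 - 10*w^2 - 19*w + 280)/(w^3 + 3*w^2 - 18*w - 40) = (w^2 - 15*w + 56)/(w^2 - 2*w - 8)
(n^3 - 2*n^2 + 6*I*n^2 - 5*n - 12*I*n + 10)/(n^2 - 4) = (n^2 + 6*I*n - 5)/(n + 2)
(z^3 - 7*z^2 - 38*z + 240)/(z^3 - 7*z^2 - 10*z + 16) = (z^2 + z - 30)/(z^2 + z - 2)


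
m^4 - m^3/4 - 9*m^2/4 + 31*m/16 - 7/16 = (m - 1)*(m - 1/2)^2*(m + 7/4)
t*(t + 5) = t^2 + 5*t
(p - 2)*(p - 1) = p^2 - 3*p + 2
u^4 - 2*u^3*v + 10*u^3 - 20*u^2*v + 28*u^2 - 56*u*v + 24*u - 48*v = (u + 2)^2*(u + 6)*(u - 2*v)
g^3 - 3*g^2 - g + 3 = (g - 3)*(g - 1)*(g + 1)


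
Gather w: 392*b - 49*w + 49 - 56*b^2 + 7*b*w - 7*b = -56*b^2 + 385*b + w*(7*b - 49) + 49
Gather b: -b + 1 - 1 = -b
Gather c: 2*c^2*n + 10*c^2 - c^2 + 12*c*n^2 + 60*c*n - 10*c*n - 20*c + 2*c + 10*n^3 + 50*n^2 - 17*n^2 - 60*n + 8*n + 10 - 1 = c^2*(2*n + 9) + c*(12*n^2 + 50*n - 18) + 10*n^3 + 33*n^2 - 52*n + 9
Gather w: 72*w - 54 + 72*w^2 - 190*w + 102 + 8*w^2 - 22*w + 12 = 80*w^2 - 140*w + 60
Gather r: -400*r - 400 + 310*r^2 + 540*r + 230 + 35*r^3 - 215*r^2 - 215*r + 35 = 35*r^3 + 95*r^2 - 75*r - 135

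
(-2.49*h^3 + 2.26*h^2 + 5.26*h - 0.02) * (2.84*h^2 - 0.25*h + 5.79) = -7.0716*h^5 + 7.0409*h^4 - 0.0437000000000034*h^3 + 11.7136*h^2 + 30.4604*h - 0.1158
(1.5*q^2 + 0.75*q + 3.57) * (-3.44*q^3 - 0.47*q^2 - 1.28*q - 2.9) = -5.16*q^5 - 3.285*q^4 - 14.5533*q^3 - 6.9879*q^2 - 6.7446*q - 10.353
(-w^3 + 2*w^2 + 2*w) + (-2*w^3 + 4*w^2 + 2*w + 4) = -3*w^3 + 6*w^2 + 4*w + 4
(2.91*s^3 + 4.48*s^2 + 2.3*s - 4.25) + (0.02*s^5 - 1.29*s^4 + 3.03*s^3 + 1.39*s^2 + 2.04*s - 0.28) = 0.02*s^5 - 1.29*s^4 + 5.94*s^3 + 5.87*s^2 + 4.34*s - 4.53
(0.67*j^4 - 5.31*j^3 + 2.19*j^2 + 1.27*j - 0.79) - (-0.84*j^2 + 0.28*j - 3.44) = 0.67*j^4 - 5.31*j^3 + 3.03*j^2 + 0.99*j + 2.65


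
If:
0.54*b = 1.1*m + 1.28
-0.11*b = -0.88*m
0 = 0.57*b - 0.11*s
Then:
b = 3.18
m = 0.40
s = 16.48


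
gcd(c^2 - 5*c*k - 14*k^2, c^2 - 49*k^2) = c - 7*k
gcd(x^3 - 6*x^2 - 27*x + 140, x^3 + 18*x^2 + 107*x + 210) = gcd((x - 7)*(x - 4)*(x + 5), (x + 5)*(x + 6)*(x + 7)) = x + 5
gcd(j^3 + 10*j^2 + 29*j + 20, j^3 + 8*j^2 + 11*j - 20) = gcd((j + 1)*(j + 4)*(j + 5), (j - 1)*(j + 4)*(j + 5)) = j^2 + 9*j + 20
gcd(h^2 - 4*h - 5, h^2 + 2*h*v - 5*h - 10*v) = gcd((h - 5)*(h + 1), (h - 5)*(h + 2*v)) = h - 5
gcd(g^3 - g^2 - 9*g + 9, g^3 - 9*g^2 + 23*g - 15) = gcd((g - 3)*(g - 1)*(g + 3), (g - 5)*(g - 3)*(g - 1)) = g^2 - 4*g + 3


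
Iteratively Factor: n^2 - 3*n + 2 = (n - 2)*(n - 1)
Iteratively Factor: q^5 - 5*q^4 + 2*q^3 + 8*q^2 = (q + 1)*(q^4 - 6*q^3 + 8*q^2) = (q - 2)*(q + 1)*(q^3 - 4*q^2) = q*(q - 2)*(q + 1)*(q^2 - 4*q) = q^2*(q - 2)*(q + 1)*(q - 4)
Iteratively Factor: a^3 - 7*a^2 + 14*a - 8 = (a - 4)*(a^2 - 3*a + 2) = (a - 4)*(a - 2)*(a - 1)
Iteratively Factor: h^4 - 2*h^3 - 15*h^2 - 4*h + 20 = (h + 2)*(h^3 - 4*h^2 - 7*h + 10) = (h + 2)^2*(h^2 - 6*h + 5) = (h - 5)*(h + 2)^2*(h - 1)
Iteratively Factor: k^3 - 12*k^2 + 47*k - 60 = (k - 3)*(k^2 - 9*k + 20) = (k - 4)*(k - 3)*(k - 5)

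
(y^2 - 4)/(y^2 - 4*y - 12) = (y - 2)/(y - 6)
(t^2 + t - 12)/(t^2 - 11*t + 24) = (t + 4)/(t - 8)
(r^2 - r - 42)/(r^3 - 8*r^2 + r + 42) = (r + 6)/(r^2 - r - 6)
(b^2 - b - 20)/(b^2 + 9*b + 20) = (b - 5)/(b + 5)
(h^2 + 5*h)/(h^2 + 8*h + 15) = h/(h + 3)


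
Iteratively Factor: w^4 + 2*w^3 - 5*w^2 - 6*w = (w - 2)*(w^3 + 4*w^2 + 3*w) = (w - 2)*(w + 3)*(w^2 + w) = w*(w - 2)*(w + 3)*(w + 1)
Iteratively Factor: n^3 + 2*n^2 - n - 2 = (n + 1)*(n^2 + n - 2) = (n - 1)*(n + 1)*(n + 2)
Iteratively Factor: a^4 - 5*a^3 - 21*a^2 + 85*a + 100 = (a + 1)*(a^3 - 6*a^2 - 15*a + 100) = (a - 5)*(a + 1)*(a^2 - a - 20) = (a - 5)*(a + 1)*(a + 4)*(a - 5)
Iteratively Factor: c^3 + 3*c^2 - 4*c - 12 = (c + 3)*(c^2 - 4) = (c - 2)*(c + 3)*(c + 2)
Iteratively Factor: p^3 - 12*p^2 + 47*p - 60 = (p - 4)*(p^2 - 8*p + 15) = (p - 4)*(p - 3)*(p - 5)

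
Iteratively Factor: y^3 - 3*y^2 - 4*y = (y + 1)*(y^2 - 4*y) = y*(y + 1)*(y - 4)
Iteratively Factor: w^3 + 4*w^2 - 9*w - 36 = (w - 3)*(w^2 + 7*w + 12) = (w - 3)*(w + 4)*(w + 3)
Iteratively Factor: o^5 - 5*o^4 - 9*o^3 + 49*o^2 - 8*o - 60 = (o + 1)*(o^4 - 6*o^3 - 3*o^2 + 52*o - 60) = (o - 2)*(o + 1)*(o^3 - 4*o^2 - 11*o + 30) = (o - 2)*(o + 1)*(o + 3)*(o^2 - 7*o + 10) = (o - 5)*(o - 2)*(o + 1)*(o + 3)*(o - 2)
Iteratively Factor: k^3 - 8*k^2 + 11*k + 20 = (k - 4)*(k^2 - 4*k - 5) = (k - 4)*(k + 1)*(k - 5)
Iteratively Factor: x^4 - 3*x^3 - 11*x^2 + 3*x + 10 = (x - 5)*(x^3 + 2*x^2 - x - 2) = (x - 5)*(x + 1)*(x^2 + x - 2) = (x - 5)*(x + 1)*(x + 2)*(x - 1)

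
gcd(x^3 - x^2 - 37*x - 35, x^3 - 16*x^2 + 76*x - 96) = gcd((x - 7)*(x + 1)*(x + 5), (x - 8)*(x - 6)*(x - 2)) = 1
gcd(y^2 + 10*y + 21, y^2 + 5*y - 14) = y + 7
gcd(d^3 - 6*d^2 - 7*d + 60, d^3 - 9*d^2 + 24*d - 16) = d - 4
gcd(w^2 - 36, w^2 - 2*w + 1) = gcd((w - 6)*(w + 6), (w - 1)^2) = 1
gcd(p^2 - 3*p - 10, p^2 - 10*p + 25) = p - 5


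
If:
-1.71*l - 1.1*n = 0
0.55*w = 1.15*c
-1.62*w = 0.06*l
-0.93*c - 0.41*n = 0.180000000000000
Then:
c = -0.00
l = 0.28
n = -0.43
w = -0.01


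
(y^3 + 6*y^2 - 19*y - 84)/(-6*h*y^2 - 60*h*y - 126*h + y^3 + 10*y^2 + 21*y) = (y - 4)/(-6*h + y)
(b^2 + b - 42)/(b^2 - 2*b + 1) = (b^2 + b - 42)/(b^2 - 2*b + 1)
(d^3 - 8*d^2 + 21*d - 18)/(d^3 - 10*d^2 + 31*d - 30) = (d - 3)/(d - 5)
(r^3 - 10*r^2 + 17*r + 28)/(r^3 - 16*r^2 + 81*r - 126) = (r^2 - 3*r - 4)/(r^2 - 9*r + 18)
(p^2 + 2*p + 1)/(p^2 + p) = (p + 1)/p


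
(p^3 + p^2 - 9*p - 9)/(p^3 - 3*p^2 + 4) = (p^2 - 9)/(p^2 - 4*p + 4)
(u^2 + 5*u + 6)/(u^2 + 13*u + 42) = (u^2 + 5*u + 6)/(u^2 + 13*u + 42)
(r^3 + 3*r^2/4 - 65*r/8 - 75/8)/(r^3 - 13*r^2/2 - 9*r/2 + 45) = (r + 5/4)/(r - 6)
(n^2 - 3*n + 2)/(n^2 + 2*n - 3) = (n - 2)/(n + 3)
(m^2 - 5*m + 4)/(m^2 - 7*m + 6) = (m - 4)/(m - 6)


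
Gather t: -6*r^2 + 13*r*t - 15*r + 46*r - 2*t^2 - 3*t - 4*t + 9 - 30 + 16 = -6*r^2 + 31*r - 2*t^2 + t*(13*r - 7) - 5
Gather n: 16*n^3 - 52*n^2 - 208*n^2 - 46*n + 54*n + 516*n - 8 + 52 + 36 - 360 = 16*n^3 - 260*n^2 + 524*n - 280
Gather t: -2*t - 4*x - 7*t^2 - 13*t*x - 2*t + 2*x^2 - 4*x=-7*t^2 + t*(-13*x - 4) + 2*x^2 - 8*x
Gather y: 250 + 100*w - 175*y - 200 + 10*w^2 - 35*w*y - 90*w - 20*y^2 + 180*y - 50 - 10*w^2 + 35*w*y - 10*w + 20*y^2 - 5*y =0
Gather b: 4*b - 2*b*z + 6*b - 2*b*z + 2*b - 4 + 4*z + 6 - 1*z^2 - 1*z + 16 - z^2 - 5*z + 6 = b*(12 - 4*z) - 2*z^2 - 2*z + 24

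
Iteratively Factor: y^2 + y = (y + 1)*(y)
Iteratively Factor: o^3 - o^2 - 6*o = (o - 3)*(o^2 + 2*o) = (o - 3)*(o + 2)*(o)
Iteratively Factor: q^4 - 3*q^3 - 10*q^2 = (q)*(q^3 - 3*q^2 - 10*q) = q*(q + 2)*(q^2 - 5*q) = q*(q - 5)*(q + 2)*(q)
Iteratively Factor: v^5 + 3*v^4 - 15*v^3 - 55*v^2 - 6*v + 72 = (v + 3)*(v^4 - 15*v^2 - 10*v + 24) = (v + 2)*(v + 3)*(v^3 - 2*v^2 - 11*v + 12) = (v + 2)*(v + 3)^2*(v^2 - 5*v + 4) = (v - 1)*(v + 2)*(v + 3)^2*(v - 4)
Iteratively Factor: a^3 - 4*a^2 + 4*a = (a - 2)*(a^2 - 2*a) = (a - 2)^2*(a)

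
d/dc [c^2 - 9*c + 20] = 2*c - 9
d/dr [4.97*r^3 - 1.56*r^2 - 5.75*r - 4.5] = 14.91*r^2 - 3.12*r - 5.75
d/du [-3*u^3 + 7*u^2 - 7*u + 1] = -9*u^2 + 14*u - 7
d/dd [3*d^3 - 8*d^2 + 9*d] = 9*d^2 - 16*d + 9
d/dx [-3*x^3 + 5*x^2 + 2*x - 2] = -9*x^2 + 10*x + 2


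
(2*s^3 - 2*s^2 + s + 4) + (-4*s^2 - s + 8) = 2*s^3 - 6*s^2 + 12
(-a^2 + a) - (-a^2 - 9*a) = 10*a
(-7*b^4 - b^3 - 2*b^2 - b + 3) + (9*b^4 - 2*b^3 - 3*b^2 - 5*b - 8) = 2*b^4 - 3*b^3 - 5*b^2 - 6*b - 5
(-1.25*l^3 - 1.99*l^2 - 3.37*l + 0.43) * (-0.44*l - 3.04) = 0.55*l^4 + 4.6756*l^3 + 7.5324*l^2 + 10.0556*l - 1.3072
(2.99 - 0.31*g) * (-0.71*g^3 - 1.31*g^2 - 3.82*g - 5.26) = 0.2201*g^4 - 1.7168*g^3 - 2.7327*g^2 - 9.7912*g - 15.7274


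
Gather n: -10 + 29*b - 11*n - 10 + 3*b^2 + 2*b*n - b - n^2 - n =3*b^2 + 28*b - n^2 + n*(2*b - 12) - 20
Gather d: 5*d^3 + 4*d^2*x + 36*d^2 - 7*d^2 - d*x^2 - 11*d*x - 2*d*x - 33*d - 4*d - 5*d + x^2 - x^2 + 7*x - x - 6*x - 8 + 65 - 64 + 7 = 5*d^3 + d^2*(4*x + 29) + d*(-x^2 - 13*x - 42)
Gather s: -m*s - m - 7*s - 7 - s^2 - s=-m - s^2 + s*(-m - 8) - 7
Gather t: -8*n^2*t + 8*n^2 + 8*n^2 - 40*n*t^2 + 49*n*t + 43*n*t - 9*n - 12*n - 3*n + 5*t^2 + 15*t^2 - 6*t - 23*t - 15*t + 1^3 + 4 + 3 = 16*n^2 - 24*n + t^2*(20 - 40*n) + t*(-8*n^2 + 92*n - 44) + 8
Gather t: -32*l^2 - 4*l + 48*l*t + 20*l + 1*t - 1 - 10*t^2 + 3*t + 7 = -32*l^2 + 16*l - 10*t^2 + t*(48*l + 4) + 6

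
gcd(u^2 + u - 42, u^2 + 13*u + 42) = u + 7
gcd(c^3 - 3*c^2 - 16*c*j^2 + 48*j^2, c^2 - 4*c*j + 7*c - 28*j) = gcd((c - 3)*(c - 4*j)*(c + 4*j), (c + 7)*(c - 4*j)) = c - 4*j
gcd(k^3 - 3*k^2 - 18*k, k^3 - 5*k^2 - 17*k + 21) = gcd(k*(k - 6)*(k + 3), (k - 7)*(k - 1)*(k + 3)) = k + 3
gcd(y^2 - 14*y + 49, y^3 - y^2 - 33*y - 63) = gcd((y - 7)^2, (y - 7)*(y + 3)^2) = y - 7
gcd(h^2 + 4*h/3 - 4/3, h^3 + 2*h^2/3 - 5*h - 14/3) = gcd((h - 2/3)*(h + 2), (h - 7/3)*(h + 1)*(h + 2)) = h + 2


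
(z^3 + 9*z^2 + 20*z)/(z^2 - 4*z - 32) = z*(z + 5)/(z - 8)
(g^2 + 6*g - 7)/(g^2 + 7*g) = (g - 1)/g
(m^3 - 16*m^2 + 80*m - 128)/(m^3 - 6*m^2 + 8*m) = (m^2 - 12*m + 32)/(m*(m - 2))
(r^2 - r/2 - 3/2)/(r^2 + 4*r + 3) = (r - 3/2)/(r + 3)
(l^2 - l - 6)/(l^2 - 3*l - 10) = (l - 3)/(l - 5)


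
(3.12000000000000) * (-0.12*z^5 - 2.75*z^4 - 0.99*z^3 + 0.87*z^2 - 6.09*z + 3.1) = -0.3744*z^5 - 8.58*z^4 - 3.0888*z^3 + 2.7144*z^2 - 19.0008*z + 9.672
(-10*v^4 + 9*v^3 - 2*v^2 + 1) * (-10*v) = 100*v^5 - 90*v^4 + 20*v^3 - 10*v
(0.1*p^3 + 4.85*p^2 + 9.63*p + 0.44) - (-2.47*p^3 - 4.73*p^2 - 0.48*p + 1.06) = 2.57*p^3 + 9.58*p^2 + 10.11*p - 0.62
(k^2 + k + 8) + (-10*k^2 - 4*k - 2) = -9*k^2 - 3*k + 6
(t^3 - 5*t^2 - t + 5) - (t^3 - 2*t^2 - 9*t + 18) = -3*t^2 + 8*t - 13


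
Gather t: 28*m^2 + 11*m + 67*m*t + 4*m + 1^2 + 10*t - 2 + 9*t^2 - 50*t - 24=28*m^2 + 15*m + 9*t^2 + t*(67*m - 40) - 25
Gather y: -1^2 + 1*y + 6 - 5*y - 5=-4*y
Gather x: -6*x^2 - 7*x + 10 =-6*x^2 - 7*x + 10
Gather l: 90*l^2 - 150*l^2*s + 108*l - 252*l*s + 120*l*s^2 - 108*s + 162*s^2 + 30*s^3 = l^2*(90 - 150*s) + l*(120*s^2 - 252*s + 108) + 30*s^3 + 162*s^2 - 108*s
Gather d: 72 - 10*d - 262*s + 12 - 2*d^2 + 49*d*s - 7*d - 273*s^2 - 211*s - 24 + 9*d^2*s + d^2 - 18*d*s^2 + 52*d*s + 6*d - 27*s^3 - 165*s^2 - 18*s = d^2*(9*s - 1) + d*(-18*s^2 + 101*s - 11) - 27*s^3 - 438*s^2 - 491*s + 60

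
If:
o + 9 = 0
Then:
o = -9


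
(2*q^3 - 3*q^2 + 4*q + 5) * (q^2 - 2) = 2*q^5 - 3*q^4 + 11*q^2 - 8*q - 10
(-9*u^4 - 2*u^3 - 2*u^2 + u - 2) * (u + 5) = -9*u^5 - 47*u^4 - 12*u^3 - 9*u^2 + 3*u - 10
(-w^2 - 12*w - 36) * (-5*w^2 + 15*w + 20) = 5*w^4 + 45*w^3 - 20*w^2 - 780*w - 720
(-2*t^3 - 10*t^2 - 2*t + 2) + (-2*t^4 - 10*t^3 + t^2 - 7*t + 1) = -2*t^4 - 12*t^3 - 9*t^2 - 9*t + 3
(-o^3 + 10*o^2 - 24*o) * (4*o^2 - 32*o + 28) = -4*o^5 + 72*o^4 - 444*o^3 + 1048*o^2 - 672*o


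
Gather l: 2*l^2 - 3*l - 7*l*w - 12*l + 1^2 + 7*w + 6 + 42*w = 2*l^2 + l*(-7*w - 15) + 49*w + 7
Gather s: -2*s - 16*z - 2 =-2*s - 16*z - 2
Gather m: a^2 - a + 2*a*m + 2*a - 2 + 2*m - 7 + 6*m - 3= a^2 + a + m*(2*a + 8) - 12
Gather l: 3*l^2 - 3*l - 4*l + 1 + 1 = 3*l^2 - 7*l + 2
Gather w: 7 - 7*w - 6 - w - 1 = -8*w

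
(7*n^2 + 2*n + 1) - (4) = 7*n^2 + 2*n - 3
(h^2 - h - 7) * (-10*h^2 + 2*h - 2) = -10*h^4 + 12*h^3 + 66*h^2 - 12*h + 14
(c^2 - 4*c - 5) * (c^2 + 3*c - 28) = c^4 - c^3 - 45*c^2 + 97*c + 140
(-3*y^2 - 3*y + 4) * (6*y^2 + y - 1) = -18*y^4 - 21*y^3 + 24*y^2 + 7*y - 4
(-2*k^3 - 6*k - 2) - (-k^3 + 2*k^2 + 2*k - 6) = -k^3 - 2*k^2 - 8*k + 4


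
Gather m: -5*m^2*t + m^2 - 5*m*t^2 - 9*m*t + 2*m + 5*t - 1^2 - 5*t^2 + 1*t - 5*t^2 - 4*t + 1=m^2*(1 - 5*t) + m*(-5*t^2 - 9*t + 2) - 10*t^2 + 2*t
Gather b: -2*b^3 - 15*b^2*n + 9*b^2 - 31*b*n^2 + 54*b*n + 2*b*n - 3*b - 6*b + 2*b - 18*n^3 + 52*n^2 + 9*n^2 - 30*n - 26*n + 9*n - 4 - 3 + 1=-2*b^3 + b^2*(9 - 15*n) + b*(-31*n^2 + 56*n - 7) - 18*n^3 + 61*n^2 - 47*n - 6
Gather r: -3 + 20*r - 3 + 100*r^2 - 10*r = 100*r^2 + 10*r - 6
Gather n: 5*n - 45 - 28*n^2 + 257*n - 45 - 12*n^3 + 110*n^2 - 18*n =-12*n^3 + 82*n^2 + 244*n - 90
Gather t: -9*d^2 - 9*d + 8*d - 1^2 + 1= -9*d^2 - d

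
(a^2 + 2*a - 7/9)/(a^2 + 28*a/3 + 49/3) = (a - 1/3)/(a + 7)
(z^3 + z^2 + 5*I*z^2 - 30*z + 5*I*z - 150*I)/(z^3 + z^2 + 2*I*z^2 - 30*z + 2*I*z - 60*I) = (z + 5*I)/(z + 2*I)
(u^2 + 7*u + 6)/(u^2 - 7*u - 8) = (u + 6)/(u - 8)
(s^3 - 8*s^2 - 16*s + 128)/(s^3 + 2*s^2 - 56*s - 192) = (s - 4)/(s + 6)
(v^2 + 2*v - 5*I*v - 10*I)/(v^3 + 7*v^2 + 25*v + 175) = (v + 2)/(v^2 + v*(7 + 5*I) + 35*I)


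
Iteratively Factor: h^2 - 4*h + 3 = (h - 1)*(h - 3)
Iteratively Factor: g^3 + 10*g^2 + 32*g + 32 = (g + 4)*(g^2 + 6*g + 8) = (g + 2)*(g + 4)*(g + 4)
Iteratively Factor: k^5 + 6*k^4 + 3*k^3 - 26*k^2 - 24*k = (k + 4)*(k^4 + 2*k^3 - 5*k^2 - 6*k) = k*(k + 4)*(k^3 + 2*k^2 - 5*k - 6) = k*(k - 2)*(k + 4)*(k^2 + 4*k + 3) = k*(k - 2)*(k + 3)*(k + 4)*(k + 1)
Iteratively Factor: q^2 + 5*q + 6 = (q + 2)*(q + 3)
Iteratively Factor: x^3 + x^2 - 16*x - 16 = (x - 4)*(x^2 + 5*x + 4) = (x - 4)*(x + 4)*(x + 1)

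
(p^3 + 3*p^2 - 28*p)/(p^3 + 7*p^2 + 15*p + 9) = p*(p^2 + 3*p - 28)/(p^3 + 7*p^2 + 15*p + 9)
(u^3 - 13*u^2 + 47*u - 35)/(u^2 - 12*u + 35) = u - 1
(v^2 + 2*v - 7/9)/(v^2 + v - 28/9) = (3*v - 1)/(3*v - 4)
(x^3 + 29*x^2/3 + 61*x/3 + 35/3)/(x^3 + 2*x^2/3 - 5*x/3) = (x^2 + 8*x + 7)/(x*(x - 1))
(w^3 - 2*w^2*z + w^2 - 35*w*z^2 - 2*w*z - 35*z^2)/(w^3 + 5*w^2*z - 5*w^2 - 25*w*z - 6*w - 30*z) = (w - 7*z)/(w - 6)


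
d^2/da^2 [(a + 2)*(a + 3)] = 2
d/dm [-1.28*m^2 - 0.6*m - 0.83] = -2.56*m - 0.6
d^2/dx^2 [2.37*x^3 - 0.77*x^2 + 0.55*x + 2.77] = 14.22*x - 1.54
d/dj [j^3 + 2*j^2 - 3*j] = 3*j^2 + 4*j - 3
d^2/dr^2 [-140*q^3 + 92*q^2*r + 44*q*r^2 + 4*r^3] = 88*q + 24*r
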